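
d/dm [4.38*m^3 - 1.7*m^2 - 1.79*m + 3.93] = 13.14*m^2 - 3.4*m - 1.79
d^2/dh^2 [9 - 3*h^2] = -6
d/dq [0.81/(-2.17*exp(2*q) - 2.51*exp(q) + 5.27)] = (3.5154*exp(q) + 2.0331)*exp(q)/(2.17*exp(2*q) + 2.51*exp(q) - 5.27)^2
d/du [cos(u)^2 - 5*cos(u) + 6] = (5 - 2*cos(u))*sin(u)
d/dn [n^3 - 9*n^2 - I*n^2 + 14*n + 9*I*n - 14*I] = 3*n^2 - 18*n - 2*I*n + 14 + 9*I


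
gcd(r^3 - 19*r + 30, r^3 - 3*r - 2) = r - 2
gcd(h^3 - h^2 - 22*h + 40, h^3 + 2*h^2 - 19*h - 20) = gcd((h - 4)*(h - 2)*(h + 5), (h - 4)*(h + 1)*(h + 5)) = h^2 + h - 20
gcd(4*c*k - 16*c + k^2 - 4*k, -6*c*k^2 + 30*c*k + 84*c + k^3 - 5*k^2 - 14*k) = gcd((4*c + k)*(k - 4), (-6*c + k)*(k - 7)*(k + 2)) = 1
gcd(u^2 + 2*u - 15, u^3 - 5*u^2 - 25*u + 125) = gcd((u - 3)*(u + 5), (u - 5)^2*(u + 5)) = u + 5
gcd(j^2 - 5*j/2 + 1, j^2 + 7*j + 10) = 1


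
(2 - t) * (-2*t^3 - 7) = 2*t^4 - 4*t^3 + 7*t - 14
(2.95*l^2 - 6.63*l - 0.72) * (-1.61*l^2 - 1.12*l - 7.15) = -4.7495*l^4 + 7.3703*l^3 - 12.5077*l^2 + 48.2109*l + 5.148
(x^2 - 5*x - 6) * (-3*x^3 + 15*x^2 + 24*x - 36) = -3*x^5 + 30*x^4 - 33*x^3 - 246*x^2 + 36*x + 216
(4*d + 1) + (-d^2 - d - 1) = -d^2 + 3*d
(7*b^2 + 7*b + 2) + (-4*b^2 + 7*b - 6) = 3*b^2 + 14*b - 4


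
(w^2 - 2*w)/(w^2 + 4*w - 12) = w/(w + 6)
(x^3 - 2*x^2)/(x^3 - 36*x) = x*(x - 2)/(x^2 - 36)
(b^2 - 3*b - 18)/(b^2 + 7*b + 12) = (b - 6)/(b + 4)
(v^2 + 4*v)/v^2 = (v + 4)/v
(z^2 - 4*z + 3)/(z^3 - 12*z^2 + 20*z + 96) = (z^2 - 4*z + 3)/(z^3 - 12*z^2 + 20*z + 96)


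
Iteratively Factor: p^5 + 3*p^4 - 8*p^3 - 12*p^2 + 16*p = (p - 1)*(p^4 + 4*p^3 - 4*p^2 - 16*p) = p*(p - 1)*(p^3 + 4*p^2 - 4*p - 16) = p*(p - 1)*(p + 4)*(p^2 - 4) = p*(p - 1)*(p + 2)*(p + 4)*(p - 2)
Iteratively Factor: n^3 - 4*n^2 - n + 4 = (n - 1)*(n^2 - 3*n - 4) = (n - 4)*(n - 1)*(n + 1)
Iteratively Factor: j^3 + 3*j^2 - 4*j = (j + 4)*(j^2 - j) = (j - 1)*(j + 4)*(j)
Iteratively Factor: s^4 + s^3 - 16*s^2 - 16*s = (s + 1)*(s^3 - 16*s) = (s + 1)*(s + 4)*(s^2 - 4*s) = s*(s + 1)*(s + 4)*(s - 4)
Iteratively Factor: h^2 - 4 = (h - 2)*(h + 2)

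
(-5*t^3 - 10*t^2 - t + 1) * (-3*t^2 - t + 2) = 15*t^5 + 35*t^4 + 3*t^3 - 22*t^2 - 3*t + 2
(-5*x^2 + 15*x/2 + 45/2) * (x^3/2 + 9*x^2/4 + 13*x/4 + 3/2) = -5*x^5/2 - 15*x^4/2 + 95*x^3/8 + 135*x^2/2 + 675*x/8 + 135/4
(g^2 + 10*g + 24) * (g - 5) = g^3 + 5*g^2 - 26*g - 120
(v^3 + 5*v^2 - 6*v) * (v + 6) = v^4 + 11*v^3 + 24*v^2 - 36*v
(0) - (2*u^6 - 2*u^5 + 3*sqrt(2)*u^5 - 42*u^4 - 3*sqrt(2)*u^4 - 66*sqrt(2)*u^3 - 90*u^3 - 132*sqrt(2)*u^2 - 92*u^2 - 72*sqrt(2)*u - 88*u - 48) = -2*u^6 - 3*sqrt(2)*u^5 + 2*u^5 + 3*sqrt(2)*u^4 + 42*u^4 + 90*u^3 + 66*sqrt(2)*u^3 + 92*u^2 + 132*sqrt(2)*u^2 + 88*u + 72*sqrt(2)*u + 48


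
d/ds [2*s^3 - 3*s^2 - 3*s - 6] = 6*s^2 - 6*s - 3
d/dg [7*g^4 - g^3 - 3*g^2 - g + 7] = 28*g^3 - 3*g^2 - 6*g - 1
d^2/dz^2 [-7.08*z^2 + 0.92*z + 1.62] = -14.1600000000000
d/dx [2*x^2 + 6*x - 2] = 4*x + 6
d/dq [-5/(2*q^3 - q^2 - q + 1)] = 5*(6*q^2 - 2*q - 1)/(2*q^3 - q^2 - q + 1)^2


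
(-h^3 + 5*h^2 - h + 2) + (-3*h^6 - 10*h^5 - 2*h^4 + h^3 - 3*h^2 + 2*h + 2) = -3*h^6 - 10*h^5 - 2*h^4 + 2*h^2 + h + 4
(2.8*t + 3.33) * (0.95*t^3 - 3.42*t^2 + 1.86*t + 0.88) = 2.66*t^4 - 6.4125*t^3 - 6.1806*t^2 + 8.6578*t + 2.9304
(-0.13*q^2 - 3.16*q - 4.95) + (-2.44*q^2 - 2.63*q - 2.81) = -2.57*q^2 - 5.79*q - 7.76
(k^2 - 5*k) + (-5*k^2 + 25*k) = -4*k^2 + 20*k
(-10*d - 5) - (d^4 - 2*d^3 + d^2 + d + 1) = -d^4 + 2*d^3 - d^2 - 11*d - 6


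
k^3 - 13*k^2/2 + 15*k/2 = k*(k - 5)*(k - 3/2)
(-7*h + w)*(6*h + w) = -42*h^2 - h*w + w^2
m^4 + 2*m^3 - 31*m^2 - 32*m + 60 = (m - 5)*(m - 1)*(m + 2)*(m + 6)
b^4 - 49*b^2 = b^2*(b - 7)*(b + 7)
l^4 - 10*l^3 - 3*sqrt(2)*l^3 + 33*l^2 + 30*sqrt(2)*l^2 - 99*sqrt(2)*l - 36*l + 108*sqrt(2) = (l - 4)*(l - 3)^2*(l - 3*sqrt(2))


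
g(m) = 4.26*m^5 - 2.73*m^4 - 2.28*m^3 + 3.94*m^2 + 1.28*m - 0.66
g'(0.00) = 1.28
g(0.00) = -0.66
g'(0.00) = 1.28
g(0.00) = -0.66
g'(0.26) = 2.77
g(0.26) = -0.11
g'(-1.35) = 75.79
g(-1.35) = -17.77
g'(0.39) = 3.16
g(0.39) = 0.28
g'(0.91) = 9.16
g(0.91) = 2.84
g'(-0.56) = -1.27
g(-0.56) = -0.24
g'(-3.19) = 2466.70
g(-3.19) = -1580.56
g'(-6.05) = 30657.95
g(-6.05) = -37545.99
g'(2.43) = 566.03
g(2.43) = 258.76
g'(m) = 21.3*m^4 - 10.92*m^3 - 6.84*m^2 + 7.88*m + 1.28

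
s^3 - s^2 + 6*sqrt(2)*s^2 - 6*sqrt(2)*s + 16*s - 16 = (s - 1)*(s + 2*sqrt(2))*(s + 4*sqrt(2))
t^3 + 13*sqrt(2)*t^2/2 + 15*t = t*(t + 3*sqrt(2)/2)*(t + 5*sqrt(2))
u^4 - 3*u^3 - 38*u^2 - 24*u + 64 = (u - 8)*(u - 1)*(u + 2)*(u + 4)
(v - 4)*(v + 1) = v^2 - 3*v - 4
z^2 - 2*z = z*(z - 2)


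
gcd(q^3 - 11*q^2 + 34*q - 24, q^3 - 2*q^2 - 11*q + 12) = q^2 - 5*q + 4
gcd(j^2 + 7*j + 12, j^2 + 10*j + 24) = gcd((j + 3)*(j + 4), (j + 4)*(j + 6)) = j + 4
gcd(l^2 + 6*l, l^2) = l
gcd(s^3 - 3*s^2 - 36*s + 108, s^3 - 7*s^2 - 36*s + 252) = s^2 - 36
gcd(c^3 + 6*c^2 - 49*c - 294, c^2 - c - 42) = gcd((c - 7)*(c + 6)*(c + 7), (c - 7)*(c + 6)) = c^2 - c - 42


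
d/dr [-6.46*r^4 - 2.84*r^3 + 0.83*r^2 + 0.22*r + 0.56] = -25.84*r^3 - 8.52*r^2 + 1.66*r + 0.22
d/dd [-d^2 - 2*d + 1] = -2*d - 2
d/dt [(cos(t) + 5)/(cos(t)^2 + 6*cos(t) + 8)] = (cos(t)^2 + 10*cos(t) + 22)*sin(t)/(cos(t)^2 + 6*cos(t) + 8)^2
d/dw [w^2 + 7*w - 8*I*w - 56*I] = 2*w + 7 - 8*I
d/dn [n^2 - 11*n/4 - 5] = 2*n - 11/4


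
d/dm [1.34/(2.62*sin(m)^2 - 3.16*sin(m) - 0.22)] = (4.2344 - 7.0216*sin(m))*cos(m)/(-2.62*sin(m)^2 + 3.16*sin(m) + 0.22)^2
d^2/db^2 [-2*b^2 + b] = -4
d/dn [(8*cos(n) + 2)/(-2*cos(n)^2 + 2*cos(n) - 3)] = 4*(6*sin(n) - sin(2*n) - sin(3*n))/(2*cos(n) - cos(2*n) - 4)^2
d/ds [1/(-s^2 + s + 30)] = (2*s - 1)/(-s^2 + s + 30)^2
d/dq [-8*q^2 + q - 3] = 1 - 16*q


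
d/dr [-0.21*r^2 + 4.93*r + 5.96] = 4.93 - 0.42*r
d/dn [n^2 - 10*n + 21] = 2*n - 10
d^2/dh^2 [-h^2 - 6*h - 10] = -2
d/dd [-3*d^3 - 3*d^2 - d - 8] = -9*d^2 - 6*d - 1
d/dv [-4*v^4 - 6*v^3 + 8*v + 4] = -16*v^3 - 18*v^2 + 8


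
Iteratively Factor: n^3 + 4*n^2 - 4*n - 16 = (n + 2)*(n^2 + 2*n - 8) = (n - 2)*(n + 2)*(n + 4)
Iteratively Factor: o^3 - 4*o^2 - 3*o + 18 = (o + 2)*(o^2 - 6*o + 9) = (o - 3)*(o + 2)*(o - 3)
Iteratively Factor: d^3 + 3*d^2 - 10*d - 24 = (d - 3)*(d^2 + 6*d + 8) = (d - 3)*(d + 2)*(d + 4)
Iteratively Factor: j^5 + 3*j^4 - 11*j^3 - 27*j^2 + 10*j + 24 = (j + 1)*(j^4 + 2*j^3 - 13*j^2 - 14*j + 24) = (j + 1)*(j + 2)*(j^3 - 13*j + 12) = (j - 3)*(j + 1)*(j + 2)*(j^2 + 3*j - 4) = (j - 3)*(j + 1)*(j + 2)*(j + 4)*(j - 1)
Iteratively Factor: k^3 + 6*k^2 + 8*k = (k + 4)*(k^2 + 2*k) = (k + 2)*(k + 4)*(k)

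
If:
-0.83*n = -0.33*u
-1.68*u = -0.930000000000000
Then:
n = 0.22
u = 0.55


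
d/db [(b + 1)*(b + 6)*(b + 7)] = 3*b^2 + 28*b + 55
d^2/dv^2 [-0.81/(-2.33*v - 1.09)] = 8.794818/(2.33*v + 1.09)^3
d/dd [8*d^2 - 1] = 16*d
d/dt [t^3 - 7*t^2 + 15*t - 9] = 3*t^2 - 14*t + 15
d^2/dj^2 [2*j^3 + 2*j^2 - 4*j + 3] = 12*j + 4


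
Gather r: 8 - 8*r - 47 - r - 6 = -9*r - 45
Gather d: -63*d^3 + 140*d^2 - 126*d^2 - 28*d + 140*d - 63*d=-63*d^3 + 14*d^2 + 49*d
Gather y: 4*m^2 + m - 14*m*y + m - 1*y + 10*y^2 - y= 4*m^2 + 2*m + 10*y^2 + y*(-14*m - 2)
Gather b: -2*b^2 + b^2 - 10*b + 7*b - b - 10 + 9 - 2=-b^2 - 4*b - 3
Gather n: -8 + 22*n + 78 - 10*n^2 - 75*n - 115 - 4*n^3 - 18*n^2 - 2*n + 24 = -4*n^3 - 28*n^2 - 55*n - 21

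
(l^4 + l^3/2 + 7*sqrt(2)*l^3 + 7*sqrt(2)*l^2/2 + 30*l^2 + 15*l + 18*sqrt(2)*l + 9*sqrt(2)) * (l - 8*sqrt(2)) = l^5 - sqrt(2)*l^4 + l^4/2 - 82*l^3 - sqrt(2)*l^3/2 - 222*sqrt(2)*l^2 - 41*l^2 - 288*l - 111*sqrt(2)*l - 144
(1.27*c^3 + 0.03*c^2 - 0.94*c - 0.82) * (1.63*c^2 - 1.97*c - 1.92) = 2.0701*c^5 - 2.453*c^4 - 4.0297*c^3 + 0.4576*c^2 + 3.4202*c + 1.5744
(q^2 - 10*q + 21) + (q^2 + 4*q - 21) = 2*q^2 - 6*q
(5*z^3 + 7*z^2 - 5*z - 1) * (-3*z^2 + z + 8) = -15*z^5 - 16*z^4 + 62*z^3 + 54*z^2 - 41*z - 8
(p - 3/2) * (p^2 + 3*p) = p^3 + 3*p^2/2 - 9*p/2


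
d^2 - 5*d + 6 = (d - 3)*(d - 2)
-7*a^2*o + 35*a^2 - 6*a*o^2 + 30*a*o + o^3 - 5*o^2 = (-7*a + o)*(a + o)*(o - 5)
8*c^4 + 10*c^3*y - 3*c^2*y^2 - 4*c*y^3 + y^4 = (-4*c + y)*(-2*c + y)*(c + y)^2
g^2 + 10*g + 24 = (g + 4)*(g + 6)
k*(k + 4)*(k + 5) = k^3 + 9*k^2 + 20*k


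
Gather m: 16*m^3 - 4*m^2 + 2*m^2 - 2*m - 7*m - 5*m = 16*m^3 - 2*m^2 - 14*m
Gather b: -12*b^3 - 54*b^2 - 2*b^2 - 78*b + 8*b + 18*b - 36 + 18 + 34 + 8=-12*b^3 - 56*b^2 - 52*b + 24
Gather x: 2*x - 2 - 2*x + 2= 0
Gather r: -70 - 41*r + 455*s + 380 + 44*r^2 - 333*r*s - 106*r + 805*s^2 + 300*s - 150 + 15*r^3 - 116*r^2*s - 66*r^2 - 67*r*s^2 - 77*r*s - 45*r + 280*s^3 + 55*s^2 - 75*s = 15*r^3 + r^2*(-116*s - 22) + r*(-67*s^2 - 410*s - 192) + 280*s^3 + 860*s^2 + 680*s + 160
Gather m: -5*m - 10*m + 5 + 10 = 15 - 15*m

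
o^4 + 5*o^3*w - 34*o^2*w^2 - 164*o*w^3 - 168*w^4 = (o - 6*w)*(o + 2*w)^2*(o + 7*w)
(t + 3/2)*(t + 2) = t^2 + 7*t/2 + 3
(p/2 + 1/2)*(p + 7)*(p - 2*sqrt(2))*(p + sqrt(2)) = p^4/2 - sqrt(2)*p^3/2 + 4*p^3 - 4*sqrt(2)*p^2 + 3*p^2/2 - 16*p - 7*sqrt(2)*p/2 - 14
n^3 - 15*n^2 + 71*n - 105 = (n - 7)*(n - 5)*(n - 3)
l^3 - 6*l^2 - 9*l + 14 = (l - 7)*(l - 1)*(l + 2)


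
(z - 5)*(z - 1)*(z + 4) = z^3 - 2*z^2 - 19*z + 20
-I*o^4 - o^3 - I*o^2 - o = o*(o - I)^2*(-I*o + 1)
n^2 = n^2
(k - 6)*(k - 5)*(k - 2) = k^3 - 13*k^2 + 52*k - 60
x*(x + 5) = x^2 + 5*x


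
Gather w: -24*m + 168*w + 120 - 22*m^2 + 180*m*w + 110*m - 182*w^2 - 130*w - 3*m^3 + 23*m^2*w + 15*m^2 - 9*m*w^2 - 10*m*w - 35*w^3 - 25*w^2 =-3*m^3 - 7*m^2 + 86*m - 35*w^3 + w^2*(-9*m - 207) + w*(23*m^2 + 170*m + 38) + 120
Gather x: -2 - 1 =-3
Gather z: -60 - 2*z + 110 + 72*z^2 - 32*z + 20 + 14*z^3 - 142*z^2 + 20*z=14*z^3 - 70*z^2 - 14*z + 70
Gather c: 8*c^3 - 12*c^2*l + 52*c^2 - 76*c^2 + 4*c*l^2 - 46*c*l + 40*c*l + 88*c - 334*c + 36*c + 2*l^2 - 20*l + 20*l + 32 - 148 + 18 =8*c^3 + c^2*(-12*l - 24) + c*(4*l^2 - 6*l - 210) + 2*l^2 - 98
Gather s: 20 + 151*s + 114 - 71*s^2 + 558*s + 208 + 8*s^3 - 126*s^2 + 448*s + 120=8*s^3 - 197*s^2 + 1157*s + 462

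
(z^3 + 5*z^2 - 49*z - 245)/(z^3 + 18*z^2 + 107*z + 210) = (z - 7)/(z + 6)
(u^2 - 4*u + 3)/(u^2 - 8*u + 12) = (u^2 - 4*u + 3)/(u^2 - 8*u + 12)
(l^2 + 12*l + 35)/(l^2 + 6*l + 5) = (l + 7)/(l + 1)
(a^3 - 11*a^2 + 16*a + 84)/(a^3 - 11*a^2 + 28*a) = (a^2 - 4*a - 12)/(a*(a - 4))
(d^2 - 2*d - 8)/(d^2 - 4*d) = (d + 2)/d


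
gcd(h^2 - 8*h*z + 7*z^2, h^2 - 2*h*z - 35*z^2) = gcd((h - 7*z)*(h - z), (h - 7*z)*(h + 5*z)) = -h + 7*z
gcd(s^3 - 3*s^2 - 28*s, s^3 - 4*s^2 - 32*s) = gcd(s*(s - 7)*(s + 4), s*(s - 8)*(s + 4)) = s^2 + 4*s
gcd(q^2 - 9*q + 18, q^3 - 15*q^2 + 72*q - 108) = q^2 - 9*q + 18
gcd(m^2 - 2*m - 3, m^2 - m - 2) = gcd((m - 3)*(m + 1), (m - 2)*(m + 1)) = m + 1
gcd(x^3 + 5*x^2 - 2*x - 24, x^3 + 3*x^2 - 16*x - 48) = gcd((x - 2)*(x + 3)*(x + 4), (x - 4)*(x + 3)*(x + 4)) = x^2 + 7*x + 12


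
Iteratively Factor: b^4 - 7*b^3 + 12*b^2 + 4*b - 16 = (b - 4)*(b^3 - 3*b^2 + 4) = (b - 4)*(b - 2)*(b^2 - b - 2) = (b - 4)*(b - 2)*(b + 1)*(b - 2)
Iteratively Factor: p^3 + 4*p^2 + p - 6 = (p - 1)*(p^2 + 5*p + 6) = (p - 1)*(p + 2)*(p + 3)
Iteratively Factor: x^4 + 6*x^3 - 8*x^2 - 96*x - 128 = (x + 4)*(x^3 + 2*x^2 - 16*x - 32) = (x - 4)*(x + 4)*(x^2 + 6*x + 8) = (x - 4)*(x + 2)*(x + 4)*(x + 4)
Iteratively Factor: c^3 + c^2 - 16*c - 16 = (c - 4)*(c^2 + 5*c + 4) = (c - 4)*(c + 1)*(c + 4)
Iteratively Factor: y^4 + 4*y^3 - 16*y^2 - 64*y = (y)*(y^3 + 4*y^2 - 16*y - 64) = y*(y - 4)*(y^2 + 8*y + 16) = y*(y - 4)*(y + 4)*(y + 4)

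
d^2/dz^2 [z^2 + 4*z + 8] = 2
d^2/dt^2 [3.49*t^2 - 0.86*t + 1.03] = 6.98000000000000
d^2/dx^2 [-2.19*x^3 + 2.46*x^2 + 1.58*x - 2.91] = 4.92 - 13.14*x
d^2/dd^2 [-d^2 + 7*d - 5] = -2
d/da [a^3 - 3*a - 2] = 3*a^2 - 3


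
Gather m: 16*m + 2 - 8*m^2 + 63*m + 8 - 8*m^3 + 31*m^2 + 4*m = -8*m^3 + 23*m^2 + 83*m + 10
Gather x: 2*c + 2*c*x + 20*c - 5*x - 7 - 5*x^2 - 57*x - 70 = 22*c - 5*x^2 + x*(2*c - 62) - 77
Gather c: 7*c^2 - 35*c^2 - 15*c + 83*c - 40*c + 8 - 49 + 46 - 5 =-28*c^2 + 28*c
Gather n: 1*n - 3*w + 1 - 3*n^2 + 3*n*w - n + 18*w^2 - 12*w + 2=-3*n^2 + 3*n*w + 18*w^2 - 15*w + 3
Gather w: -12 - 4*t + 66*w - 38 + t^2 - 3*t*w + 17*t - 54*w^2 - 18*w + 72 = t^2 + 13*t - 54*w^2 + w*(48 - 3*t) + 22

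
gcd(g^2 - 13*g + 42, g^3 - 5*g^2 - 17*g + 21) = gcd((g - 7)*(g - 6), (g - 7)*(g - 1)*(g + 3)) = g - 7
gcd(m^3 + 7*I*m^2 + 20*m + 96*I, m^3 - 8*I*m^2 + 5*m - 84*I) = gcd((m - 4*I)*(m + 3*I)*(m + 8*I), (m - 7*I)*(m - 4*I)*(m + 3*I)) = m^2 - I*m + 12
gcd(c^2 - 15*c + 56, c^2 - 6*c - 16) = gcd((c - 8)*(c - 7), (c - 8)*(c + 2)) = c - 8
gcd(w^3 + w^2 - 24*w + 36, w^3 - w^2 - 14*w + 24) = w^2 - 5*w + 6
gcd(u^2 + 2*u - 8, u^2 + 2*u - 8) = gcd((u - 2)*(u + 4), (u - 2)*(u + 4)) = u^2 + 2*u - 8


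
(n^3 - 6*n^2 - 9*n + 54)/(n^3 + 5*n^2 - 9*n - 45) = (n - 6)/(n + 5)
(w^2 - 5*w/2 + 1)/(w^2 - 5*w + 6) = (w - 1/2)/(w - 3)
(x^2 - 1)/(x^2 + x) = (x - 1)/x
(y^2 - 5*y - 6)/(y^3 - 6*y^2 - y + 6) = 1/(y - 1)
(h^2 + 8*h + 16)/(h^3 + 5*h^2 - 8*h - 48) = 1/(h - 3)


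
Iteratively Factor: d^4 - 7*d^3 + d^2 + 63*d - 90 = (d - 5)*(d^3 - 2*d^2 - 9*d + 18) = (d - 5)*(d + 3)*(d^2 - 5*d + 6) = (d - 5)*(d - 3)*(d + 3)*(d - 2)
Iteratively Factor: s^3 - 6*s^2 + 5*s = (s - 5)*(s^2 - s) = s*(s - 5)*(s - 1)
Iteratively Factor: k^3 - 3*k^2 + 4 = (k + 1)*(k^2 - 4*k + 4) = (k - 2)*(k + 1)*(k - 2)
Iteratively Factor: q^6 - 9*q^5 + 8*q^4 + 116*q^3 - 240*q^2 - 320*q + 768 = (q + 3)*(q^5 - 12*q^4 + 44*q^3 - 16*q^2 - 192*q + 256) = (q + 2)*(q + 3)*(q^4 - 14*q^3 + 72*q^2 - 160*q + 128) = (q - 4)*(q + 2)*(q + 3)*(q^3 - 10*q^2 + 32*q - 32) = (q - 4)^2*(q + 2)*(q + 3)*(q^2 - 6*q + 8) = (q - 4)^2*(q - 2)*(q + 2)*(q + 3)*(q - 4)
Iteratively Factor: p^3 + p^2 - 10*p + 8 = (p - 2)*(p^2 + 3*p - 4) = (p - 2)*(p - 1)*(p + 4)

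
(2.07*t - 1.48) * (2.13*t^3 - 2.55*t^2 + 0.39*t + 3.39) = 4.4091*t^4 - 8.4309*t^3 + 4.5813*t^2 + 6.4401*t - 5.0172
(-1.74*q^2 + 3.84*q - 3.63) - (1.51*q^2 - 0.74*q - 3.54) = -3.25*q^2 + 4.58*q - 0.0899999999999999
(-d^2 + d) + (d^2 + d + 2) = 2*d + 2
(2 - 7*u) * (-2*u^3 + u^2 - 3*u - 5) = 14*u^4 - 11*u^3 + 23*u^2 + 29*u - 10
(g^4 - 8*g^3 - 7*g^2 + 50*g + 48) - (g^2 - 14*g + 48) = g^4 - 8*g^3 - 8*g^2 + 64*g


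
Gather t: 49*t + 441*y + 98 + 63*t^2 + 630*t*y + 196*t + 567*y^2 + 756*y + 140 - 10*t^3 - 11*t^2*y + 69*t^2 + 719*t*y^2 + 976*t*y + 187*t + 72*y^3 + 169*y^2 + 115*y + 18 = -10*t^3 + t^2*(132 - 11*y) + t*(719*y^2 + 1606*y + 432) + 72*y^3 + 736*y^2 + 1312*y + 256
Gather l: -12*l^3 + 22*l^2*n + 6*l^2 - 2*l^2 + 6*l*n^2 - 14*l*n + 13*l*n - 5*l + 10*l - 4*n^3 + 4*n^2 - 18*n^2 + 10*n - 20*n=-12*l^3 + l^2*(22*n + 4) + l*(6*n^2 - n + 5) - 4*n^3 - 14*n^2 - 10*n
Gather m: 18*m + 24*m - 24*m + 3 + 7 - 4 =18*m + 6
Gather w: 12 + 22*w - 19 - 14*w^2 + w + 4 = -14*w^2 + 23*w - 3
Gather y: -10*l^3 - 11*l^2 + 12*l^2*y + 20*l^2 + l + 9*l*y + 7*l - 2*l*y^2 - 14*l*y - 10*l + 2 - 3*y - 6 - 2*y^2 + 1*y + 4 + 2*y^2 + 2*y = -10*l^3 + 9*l^2 - 2*l*y^2 - 2*l + y*(12*l^2 - 5*l)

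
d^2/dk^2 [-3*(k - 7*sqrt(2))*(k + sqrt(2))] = -6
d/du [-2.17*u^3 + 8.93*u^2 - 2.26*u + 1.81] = -6.51*u^2 + 17.86*u - 2.26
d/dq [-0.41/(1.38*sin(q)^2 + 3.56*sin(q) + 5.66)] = (1.1316*sin(q) + 1.4596)*cos(q)/(1.38*sin(q)^2 + 3.56*sin(q) + 5.66)^2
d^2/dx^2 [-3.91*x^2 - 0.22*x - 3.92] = -7.82000000000000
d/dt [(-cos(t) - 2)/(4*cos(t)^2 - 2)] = (2*sin(t)^2 - 8*cos(t) - 3)*sin(t)/(2*cos(2*t)^2)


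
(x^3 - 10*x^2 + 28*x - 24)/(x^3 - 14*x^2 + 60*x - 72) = (x - 2)/(x - 6)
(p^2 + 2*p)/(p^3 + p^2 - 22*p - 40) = p/(p^2 - p - 20)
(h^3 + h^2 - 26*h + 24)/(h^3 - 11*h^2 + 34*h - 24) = (h + 6)/(h - 6)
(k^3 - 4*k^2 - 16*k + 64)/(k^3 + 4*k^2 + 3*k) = (k^3 - 4*k^2 - 16*k + 64)/(k*(k^2 + 4*k + 3))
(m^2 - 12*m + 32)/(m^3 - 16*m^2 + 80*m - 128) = 1/(m - 4)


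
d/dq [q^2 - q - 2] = 2*q - 1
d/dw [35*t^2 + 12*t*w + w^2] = 12*t + 2*w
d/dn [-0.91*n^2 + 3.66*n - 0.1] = 3.66 - 1.82*n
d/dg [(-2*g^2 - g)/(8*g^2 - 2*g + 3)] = 3*(4*g^2 - 4*g - 1)/(64*g^4 - 32*g^3 + 52*g^2 - 12*g + 9)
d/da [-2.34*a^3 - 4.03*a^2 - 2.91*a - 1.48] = -7.02*a^2 - 8.06*a - 2.91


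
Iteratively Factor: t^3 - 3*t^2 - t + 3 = (t + 1)*(t^2 - 4*t + 3) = (t - 3)*(t + 1)*(t - 1)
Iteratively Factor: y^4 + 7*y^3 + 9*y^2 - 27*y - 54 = (y + 3)*(y^3 + 4*y^2 - 3*y - 18) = (y + 3)^2*(y^2 + y - 6) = (y - 2)*(y + 3)^2*(y + 3)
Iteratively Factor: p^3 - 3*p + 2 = (p + 2)*(p^2 - 2*p + 1) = (p - 1)*(p + 2)*(p - 1)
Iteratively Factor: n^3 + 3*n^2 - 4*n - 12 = (n + 3)*(n^2 - 4) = (n + 2)*(n + 3)*(n - 2)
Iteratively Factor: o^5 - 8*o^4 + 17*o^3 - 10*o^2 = (o - 1)*(o^4 - 7*o^3 + 10*o^2) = o*(o - 1)*(o^3 - 7*o^2 + 10*o) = o^2*(o - 1)*(o^2 - 7*o + 10) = o^2*(o - 2)*(o - 1)*(o - 5)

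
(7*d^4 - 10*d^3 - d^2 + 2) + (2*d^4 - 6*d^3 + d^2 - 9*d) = 9*d^4 - 16*d^3 - 9*d + 2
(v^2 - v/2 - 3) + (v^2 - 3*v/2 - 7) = 2*v^2 - 2*v - 10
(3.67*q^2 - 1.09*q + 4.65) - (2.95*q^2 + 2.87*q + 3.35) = 0.72*q^2 - 3.96*q + 1.3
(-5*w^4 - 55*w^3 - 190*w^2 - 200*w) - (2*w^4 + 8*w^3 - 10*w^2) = -7*w^4 - 63*w^3 - 180*w^2 - 200*w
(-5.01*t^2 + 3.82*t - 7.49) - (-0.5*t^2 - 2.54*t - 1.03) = -4.51*t^2 + 6.36*t - 6.46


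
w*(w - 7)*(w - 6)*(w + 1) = w^4 - 12*w^3 + 29*w^2 + 42*w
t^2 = t^2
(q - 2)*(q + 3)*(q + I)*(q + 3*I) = q^4 + q^3 + 4*I*q^3 - 9*q^2 + 4*I*q^2 - 3*q - 24*I*q + 18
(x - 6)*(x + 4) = x^2 - 2*x - 24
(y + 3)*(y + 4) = y^2 + 7*y + 12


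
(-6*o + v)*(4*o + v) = -24*o^2 - 2*o*v + v^2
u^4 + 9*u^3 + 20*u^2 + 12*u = u*(u + 1)*(u + 2)*(u + 6)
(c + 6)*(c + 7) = c^2 + 13*c + 42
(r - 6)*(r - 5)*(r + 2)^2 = r^4 - 7*r^3 - 10*r^2 + 76*r + 120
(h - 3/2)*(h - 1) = h^2 - 5*h/2 + 3/2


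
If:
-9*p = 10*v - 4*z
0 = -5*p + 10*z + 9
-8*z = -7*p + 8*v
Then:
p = -252/215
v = 99/215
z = -639/430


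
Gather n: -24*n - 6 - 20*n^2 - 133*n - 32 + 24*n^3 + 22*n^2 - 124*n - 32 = 24*n^3 + 2*n^2 - 281*n - 70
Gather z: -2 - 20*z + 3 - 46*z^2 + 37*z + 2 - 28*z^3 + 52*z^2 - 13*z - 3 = -28*z^3 + 6*z^2 + 4*z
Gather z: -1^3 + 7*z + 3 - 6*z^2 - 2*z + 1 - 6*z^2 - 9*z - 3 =-12*z^2 - 4*z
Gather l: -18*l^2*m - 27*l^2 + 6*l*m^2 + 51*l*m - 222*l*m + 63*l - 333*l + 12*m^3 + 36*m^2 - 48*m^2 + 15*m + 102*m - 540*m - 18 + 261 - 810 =l^2*(-18*m - 27) + l*(6*m^2 - 171*m - 270) + 12*m^3 - 12*m^2 - 423*m - 567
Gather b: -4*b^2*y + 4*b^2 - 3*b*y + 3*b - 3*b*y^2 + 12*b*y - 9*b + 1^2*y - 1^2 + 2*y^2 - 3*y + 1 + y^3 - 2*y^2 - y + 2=b^2*(4 - 4*y) + b*(-3*y^2 + 9*y - 6) + y^3 - 3*y + 2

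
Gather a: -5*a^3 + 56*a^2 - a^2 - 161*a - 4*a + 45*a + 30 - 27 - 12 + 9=-5*a^3 + 55*a^2 - 120*a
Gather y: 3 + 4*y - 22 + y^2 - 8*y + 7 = y^2 - 4*y - 12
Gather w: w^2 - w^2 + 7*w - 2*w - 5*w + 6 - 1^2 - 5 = 0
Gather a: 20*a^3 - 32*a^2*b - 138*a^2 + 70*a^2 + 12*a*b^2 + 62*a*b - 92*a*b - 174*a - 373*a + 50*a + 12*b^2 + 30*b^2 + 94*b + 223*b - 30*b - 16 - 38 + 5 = 20*a^3 + a^2*(-32*b - 68) + a*(12*b^2 - 30*b - 497) + 42*b^2 + 287*b - 49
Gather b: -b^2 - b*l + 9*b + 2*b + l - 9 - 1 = -b^2 + b*(11 - l) + l - 10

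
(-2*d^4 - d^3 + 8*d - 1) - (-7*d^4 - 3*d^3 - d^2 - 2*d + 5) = 5*d^4 + 2*d^3 + d^2 + 10*d - 6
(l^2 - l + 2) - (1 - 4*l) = l^2 + 3*l + 1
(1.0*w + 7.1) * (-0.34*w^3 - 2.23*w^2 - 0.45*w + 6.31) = -0.34*w^4 - 4.644*w^3 - 16.283*w^2 + 3.115*w + 44.801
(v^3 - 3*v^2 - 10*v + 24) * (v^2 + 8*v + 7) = v^5 + 5*v^4 - 27*v^3 - 77*v^2 + 122*v + 168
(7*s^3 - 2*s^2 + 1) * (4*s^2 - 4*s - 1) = 28*s^5 - 36*s^4 + s^3 + 6*s^2 - 4*s - 1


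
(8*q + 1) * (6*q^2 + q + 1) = 48*q^3 + 14*q^2 + 9*q + 1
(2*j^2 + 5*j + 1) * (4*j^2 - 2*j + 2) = 8*j^4 + 16*j^3 - 2*j^2 + 8*j + 2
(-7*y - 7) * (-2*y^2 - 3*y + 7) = 14*y^3 + 35*y^2 - 28*y - 49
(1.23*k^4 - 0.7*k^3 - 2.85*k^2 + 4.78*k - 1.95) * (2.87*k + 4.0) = 3.5301*k^5 + 2.911*k^4 - 10.9795*k^3 + 2.3186*k^2 + 13.5235*k - 7.8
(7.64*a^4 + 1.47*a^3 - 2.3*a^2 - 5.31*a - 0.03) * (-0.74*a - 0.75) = -5.6536*a^5 - 6.8178*a^4 + 0.5995*a^3 + 5.6544*a^2 + 4.0047*a + 0.0225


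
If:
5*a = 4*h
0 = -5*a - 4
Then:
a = -4/5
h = -1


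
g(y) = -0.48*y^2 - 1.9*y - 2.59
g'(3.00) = -4.78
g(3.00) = -12.61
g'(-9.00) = 6.74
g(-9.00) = -24.37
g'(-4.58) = 2.50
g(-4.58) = -3.96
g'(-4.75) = 2.66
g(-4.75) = -4.40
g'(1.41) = -3.25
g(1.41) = -6.22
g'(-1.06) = -0.88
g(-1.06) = -1.12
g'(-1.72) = -0.25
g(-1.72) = -0.74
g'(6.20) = -7.85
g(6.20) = -32.82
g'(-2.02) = 0.04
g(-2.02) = -0.71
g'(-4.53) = 2.45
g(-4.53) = -3.83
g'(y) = -0.96*y - 1.9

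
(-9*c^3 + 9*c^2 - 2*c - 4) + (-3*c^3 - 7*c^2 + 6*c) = -12*c^3 + 2*c^2 + 4*c - 4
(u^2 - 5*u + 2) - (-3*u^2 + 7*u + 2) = 4*u^2 - 12*u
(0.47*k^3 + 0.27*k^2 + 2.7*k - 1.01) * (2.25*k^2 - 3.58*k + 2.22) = 1.0575*k^5 - 1.0751*k^4 + 6.1518*k^3 - 11.3391*k^2 + 9.6098*k - 2.2422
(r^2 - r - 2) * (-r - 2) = -r^3 - r^2 + 4*r + 4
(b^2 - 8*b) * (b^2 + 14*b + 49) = b^4 + 6*b^3 - 63*b^2 - 392*b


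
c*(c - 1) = c^2 - c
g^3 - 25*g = g*(g - 5)*(g + 5)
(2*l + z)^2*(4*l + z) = 16*l^3 + 20*l^2*z + 8*l*z^2 + z^3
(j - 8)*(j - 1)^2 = j^3 - 10*j^2 + 17*j - 8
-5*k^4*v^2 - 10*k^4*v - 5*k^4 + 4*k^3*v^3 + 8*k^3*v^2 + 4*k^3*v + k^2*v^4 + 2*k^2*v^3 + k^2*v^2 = (-k + v)*(5*k + v)*(k*v + k)^2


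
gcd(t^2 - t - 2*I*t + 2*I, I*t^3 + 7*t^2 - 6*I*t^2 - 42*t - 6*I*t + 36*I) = 1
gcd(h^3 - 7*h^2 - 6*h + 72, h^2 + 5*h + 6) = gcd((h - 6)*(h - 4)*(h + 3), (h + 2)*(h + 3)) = h + 3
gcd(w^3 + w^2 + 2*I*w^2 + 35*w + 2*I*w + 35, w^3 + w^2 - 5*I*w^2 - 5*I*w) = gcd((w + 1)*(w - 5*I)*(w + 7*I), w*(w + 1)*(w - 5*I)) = w^2 + w*(1 - 5*I) - 5*I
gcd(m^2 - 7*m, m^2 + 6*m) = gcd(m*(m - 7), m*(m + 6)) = m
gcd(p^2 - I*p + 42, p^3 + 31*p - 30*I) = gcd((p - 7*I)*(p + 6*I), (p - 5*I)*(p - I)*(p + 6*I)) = p + 6*I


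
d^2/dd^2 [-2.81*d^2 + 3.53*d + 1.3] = -5.62000000000000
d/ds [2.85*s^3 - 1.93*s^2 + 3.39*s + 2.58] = 8.55*s^2 - 3.86*s + 3.39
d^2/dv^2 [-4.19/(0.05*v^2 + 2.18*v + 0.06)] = (0.02095*v^2 + 0.91342*v - 4.19*(0.1*v + 2.18)*(0.2*v + 4.36) + 0.02514)/(0.05*v^2 + 2.18*v + 0.06)^3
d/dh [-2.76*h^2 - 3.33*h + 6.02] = -5.52*h - 3.33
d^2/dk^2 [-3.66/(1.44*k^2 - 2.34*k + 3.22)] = (15.178752*k^2 - 24.665472*k - 3.66*(2.88*k - 2.34)*(5.76*k - 4.68) + 33.941376)/(1.44*k^2 - 2.34*k + 3.22)^3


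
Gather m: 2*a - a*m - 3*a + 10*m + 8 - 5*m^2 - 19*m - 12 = -a - 5*m^2 + m*(-a - 9) - 4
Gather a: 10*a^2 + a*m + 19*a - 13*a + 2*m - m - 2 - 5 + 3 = 10*a^2 + a*(m + 6) + m - 4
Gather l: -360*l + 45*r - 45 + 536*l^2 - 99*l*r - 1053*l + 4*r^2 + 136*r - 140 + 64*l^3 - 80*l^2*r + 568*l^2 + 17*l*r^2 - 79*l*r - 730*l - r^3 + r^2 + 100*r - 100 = 64*l^3 + l^2*(1104 - 80*r) + l*(17*r^2 - 178*r - 2143) - r^3 + 5*r^2 + 281*r - 285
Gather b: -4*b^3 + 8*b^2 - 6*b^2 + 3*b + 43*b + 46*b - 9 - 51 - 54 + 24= -4*b^3 + 2*b^2 + 92*b - 90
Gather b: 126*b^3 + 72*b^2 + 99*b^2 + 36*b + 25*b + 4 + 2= 126*b^3 + 171*b^2 + 61*b + 6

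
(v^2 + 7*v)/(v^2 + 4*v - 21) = v/(v - 3)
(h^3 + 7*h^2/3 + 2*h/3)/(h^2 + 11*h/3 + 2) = h*(3*h^2 + 7*h + 2)/(3*h^2 + 11*h + 6)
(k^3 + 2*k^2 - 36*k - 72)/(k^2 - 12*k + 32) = (k^3 + 2*k^2 - 36*k - 72)/(k^2 - 12*k + 32)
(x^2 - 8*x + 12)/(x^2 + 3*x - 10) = (x - 6)/(x + 5)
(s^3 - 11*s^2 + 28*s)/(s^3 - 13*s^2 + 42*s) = (s - 4)/(s - 6)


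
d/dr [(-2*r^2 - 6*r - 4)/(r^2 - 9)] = 2*(3*r^2 + 22*r + 27)/(r^4 - 18*r^2 + 81)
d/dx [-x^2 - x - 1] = -2*x - 1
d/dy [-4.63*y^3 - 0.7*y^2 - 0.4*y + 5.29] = -13.89*y^2 - 1.4*y - 0.4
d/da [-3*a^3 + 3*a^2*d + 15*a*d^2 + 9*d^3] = -9*a^2 + 6*a*d + 15*d^2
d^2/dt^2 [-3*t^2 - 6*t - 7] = -6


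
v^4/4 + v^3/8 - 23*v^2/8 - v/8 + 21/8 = (v/4 + 1/4)*(v - 3)*(v - 1)*(v + 7/2)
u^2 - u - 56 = (u - 8)*(u + 7)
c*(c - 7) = c^2 - 7*c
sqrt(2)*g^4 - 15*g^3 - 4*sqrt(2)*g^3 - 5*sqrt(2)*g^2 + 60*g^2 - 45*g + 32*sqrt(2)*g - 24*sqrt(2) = (g - 3)*(g - 1)*(g - 8*sqrt(2))*(sqrt(2)*g + 1)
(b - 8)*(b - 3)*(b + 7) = b^3 - 4*b^2 - 53*b + 168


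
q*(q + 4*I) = q^2 + 4*I*q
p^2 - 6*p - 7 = (p - 7)*(p + 1)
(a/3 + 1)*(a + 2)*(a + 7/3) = a^3/3 + 22*a^2/9 + 53*a/9 + 14/3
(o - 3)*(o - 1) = o^2 - 4*o + 3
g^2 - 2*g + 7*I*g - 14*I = (g - 2)*(g + 7*I)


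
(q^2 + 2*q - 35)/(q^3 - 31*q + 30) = (q + 7)/(q^2 + 5*q - 6)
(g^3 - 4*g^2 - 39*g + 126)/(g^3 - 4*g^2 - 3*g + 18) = (g^2 - g - 42)/(g^2 - g - 6)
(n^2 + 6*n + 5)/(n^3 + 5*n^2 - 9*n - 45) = (n + 1)/(n^2 - 9)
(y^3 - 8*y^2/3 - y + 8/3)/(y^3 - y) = (y - 8/3)/y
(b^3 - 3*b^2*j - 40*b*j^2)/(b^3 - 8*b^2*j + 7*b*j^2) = (b^2 - 3*b*j - 40*j^2)/(b^2 - 8*b*j + 7*j^2)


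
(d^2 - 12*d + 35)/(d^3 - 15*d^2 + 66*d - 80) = (d - 7)/(d^2 - 10*d + 16)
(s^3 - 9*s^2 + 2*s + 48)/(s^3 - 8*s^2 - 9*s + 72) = (s + 2)/(s + 3)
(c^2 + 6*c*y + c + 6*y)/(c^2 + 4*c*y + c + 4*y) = (c + 6*y)/(c + 4*y)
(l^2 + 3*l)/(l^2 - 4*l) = (l + 3)/(l - 4)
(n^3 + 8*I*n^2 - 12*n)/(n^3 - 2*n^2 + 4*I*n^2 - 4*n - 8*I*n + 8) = n*(n + 6*I)/(n^2 + 2*n*(-1 + I) - 4*I)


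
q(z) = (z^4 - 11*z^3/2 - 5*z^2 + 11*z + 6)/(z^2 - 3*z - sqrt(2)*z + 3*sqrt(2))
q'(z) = (-2*z + sqrt(2) + 3)*(z^4 - 11*z^3/2 - 5*z^2 + 11*z + 6)/(z^2 - 3*z - sqrt(2)*z + 3*sqrt(2))^2 + (4*z^3 - 33*z^2/2 - 10*z + 11)/(z^2 - 3*z - sqrt(2)*z + 3*sqrt(2))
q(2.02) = 35.15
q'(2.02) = 51.21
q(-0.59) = -0.14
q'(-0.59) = 1.33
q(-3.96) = 12.61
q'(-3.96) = -8.05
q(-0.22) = 0.65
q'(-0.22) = 2.94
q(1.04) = 9.56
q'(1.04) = 13.06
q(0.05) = 1.62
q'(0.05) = 4.34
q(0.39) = 3.45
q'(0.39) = 6.50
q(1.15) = 11.09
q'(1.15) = 14.76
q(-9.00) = 80.60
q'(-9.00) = -18.76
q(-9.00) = 80.60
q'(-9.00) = -18.76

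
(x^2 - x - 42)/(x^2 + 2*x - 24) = (x - 7)/(x - 4)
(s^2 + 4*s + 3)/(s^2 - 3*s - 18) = (s + 1)/(s - 6)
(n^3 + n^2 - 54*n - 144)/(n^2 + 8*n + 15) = (n^2 - 2*n - 48)/(n + 5)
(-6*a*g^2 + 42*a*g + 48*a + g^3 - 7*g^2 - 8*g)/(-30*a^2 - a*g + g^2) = (g^2 - 7*g - 8)/(5*a + g)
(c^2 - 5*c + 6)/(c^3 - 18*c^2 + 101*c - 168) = (c - 2)/(c^2 - 15*c + 56)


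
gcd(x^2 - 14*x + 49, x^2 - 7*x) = x - 7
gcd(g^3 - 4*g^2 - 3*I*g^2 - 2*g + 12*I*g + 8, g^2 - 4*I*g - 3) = g - I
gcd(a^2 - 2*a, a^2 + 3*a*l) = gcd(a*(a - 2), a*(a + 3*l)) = a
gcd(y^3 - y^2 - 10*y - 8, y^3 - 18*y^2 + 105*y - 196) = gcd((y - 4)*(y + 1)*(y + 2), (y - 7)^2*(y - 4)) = y - 4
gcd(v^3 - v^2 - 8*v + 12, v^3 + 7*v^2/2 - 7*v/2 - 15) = v^2 + v - 6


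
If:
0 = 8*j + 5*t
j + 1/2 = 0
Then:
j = -1/2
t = 4/5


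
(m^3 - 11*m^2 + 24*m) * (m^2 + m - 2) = m^5 - 10*m^4 + 11*m^3 + 46*m^2 - 48*m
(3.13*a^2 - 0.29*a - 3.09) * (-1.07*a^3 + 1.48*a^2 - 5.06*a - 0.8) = -3.3491*a^5 + 4.9427*a^4 - 12.9607*a^3 - 5.6098*a^2 + 15.8674*a + 2.472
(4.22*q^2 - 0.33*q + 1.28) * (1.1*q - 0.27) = 4.642*q^3 - 1.5024*q^2 + 1.4971*q - 0.3456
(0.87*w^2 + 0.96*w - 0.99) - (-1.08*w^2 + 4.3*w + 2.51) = 1.95*w^2 - 3.34*w - 3.5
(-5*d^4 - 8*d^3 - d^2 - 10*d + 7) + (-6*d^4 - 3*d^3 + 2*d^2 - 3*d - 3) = -11*d^4 - 11*d^3 + d^2 - 13*d + 4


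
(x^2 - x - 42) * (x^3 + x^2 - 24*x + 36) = x^5 - 67*x^3 + 18*x^2 + 972*x - 1512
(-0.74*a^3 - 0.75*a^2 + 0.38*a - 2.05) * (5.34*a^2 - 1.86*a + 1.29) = -3.9516*a^5 - 2.6286*a^4 + 2.4696*a^3 - 12.6213*a^2 + 4.3032*a - 2.6445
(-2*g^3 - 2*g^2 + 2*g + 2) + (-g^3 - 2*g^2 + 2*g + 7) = -3*g^3 - 4*g^2 + 4*g + 9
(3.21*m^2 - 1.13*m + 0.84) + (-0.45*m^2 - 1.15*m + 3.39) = 2.76*m^2 - 2.28*m + 4.23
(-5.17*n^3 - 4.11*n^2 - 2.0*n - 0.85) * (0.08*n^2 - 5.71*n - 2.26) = -0.4136*n^5 + 29.1919*n^4 + 34.9923*n^3 + 20.6406*n^2 + 9.3735*n + 1.921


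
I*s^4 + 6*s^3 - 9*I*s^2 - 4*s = s*(s - 4*I)*(s - I)*(I*s + 1)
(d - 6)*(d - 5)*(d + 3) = d^3 - 8*d^2 - 3*d + 90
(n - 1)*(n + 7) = n^2 + 6*n - 7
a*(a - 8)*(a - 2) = a^3 - 10*a^2 + 16*a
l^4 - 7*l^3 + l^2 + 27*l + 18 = (l - 6)*(l - 3)*(l + 1)^2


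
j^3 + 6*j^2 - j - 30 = (j - 2)*(j + 3)*(j + 5)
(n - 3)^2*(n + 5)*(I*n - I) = I*n^4 - 2*I*n^3 - 20*I*n^2 + 66*I*n - 45*I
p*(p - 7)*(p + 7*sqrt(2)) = p^3 - 7*p^2 + 7*sqrt(2)*p^2 - 49*sqrt(2)*p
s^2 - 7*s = s*(s - 7)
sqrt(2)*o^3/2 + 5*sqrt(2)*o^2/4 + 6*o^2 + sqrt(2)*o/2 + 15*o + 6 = (o + 1/2)*(o + 6*sqrt(2))*(sqrt(2)*o/2 + sqrt(2))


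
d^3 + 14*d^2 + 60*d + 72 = (d + 2)*(d + 6)^2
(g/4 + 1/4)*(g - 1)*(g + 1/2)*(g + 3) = g^4/4 + 7*g^3/8 + g^2/8 - 7*g/8 - 3/8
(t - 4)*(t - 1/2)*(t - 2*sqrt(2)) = t^3 - 9*t^2/2 - 2*sqrt(2)*t^2 + 2*t + 9*sqrt(2)*t - 4*sqrt(2)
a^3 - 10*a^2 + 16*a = a*(a - 8)*(a - 2)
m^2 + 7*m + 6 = (m + 1)*(m + 6)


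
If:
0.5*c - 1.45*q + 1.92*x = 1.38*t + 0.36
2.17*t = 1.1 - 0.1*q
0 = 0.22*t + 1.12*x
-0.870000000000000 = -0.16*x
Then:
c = 1677.36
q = 611.70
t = -27.68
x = 5.44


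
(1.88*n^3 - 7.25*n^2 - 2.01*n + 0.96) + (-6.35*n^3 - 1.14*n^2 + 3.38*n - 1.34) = -4.47*n^3 - 8.39*n^2 + 1.37*n - 0.38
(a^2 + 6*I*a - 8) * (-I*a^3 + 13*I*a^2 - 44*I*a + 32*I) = -I*a^5 + 6*a^4 + 13*I*a^4 - 78*a^3 - 36*I*a^3 + 264*a^2 - 72*I*a^2 - 192*a + 352*I*a - 256*I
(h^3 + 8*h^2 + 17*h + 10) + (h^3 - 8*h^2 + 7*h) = 2*h^3 + 24*h + 10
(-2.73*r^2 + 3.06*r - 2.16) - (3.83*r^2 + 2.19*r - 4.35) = -6.56*r^2 + 0.87*r + 2.19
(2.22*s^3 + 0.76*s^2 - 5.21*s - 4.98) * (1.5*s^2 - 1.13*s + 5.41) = 3.33*s^5 - 1.3686*s^4 + 3.3364*s^3 + 2.5289*s^2 - 22.5587*s - 26.9418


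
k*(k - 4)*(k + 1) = k^3 - 3*k^2 - 4*k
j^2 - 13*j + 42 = (j - 7)*(j - 6)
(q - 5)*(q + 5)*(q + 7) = q^3 + 7*q^2 - 25*q - 175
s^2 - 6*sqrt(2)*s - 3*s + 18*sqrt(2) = (s - 3)*(s - 6*sqrt(2))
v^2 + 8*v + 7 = (v + 1)*(v + 7)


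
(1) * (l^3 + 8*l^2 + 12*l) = l^3 + 8*l^2 + 12*l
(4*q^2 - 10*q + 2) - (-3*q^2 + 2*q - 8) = 7*q^2 - 12*q + 10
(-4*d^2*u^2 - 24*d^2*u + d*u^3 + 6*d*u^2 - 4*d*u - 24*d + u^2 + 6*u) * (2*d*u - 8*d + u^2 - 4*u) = -8*d^3*u^3 - 16*d^3*u^2 + 192*d^3*u - 2*d^2*u^4 - 4*d^2*u^3 + 40*d^2*u^2 - 16*d^2*u + 192*d^2 + d*u^5 + 2*d*u^4 - 26*d*u^3 - 4*d*u^2 + 48*d*u + u^4 + 2*u^3 - 24*u^2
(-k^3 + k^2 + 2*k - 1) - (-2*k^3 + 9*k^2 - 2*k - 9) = k^3 - 8*k^2 + 4*k + 8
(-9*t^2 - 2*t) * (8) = -72*t^2 - 16*t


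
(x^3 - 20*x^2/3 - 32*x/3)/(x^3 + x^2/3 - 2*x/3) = (3*x^2 - 20*x - 32)/(3*x^2 + x - 2)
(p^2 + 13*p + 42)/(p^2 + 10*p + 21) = (p + 6)/(p + 3)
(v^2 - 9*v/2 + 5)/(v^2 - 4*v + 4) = (v - 5/2)/(v - 2)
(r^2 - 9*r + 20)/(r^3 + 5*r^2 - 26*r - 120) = (r - 4)/(r^2 + 10*r + 24)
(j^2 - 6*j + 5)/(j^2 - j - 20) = (j - 1)/(j + 4)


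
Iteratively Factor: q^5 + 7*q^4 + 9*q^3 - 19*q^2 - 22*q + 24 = (q - 1)*(q^4 + 8*q^3 + 17*q^2 - 2*q - 24) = (q - 1)*(q + 2)*(q^3 + 6*q^2 + 5*q - 12) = (q - 1)^2*(q + 2)*(q^2 + 7*q + 12) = (q - 1)^2*(q + 2)*(q + 3)*(q + 4)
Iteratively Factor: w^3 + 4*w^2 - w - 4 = (w + 4)*(w^2 - 1) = (w + 1)*(w + 4)*(w - 1)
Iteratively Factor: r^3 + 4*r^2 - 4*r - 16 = (r + 4)*(r^2 - 4) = (r + 2)*(r + 4)*(r - 2)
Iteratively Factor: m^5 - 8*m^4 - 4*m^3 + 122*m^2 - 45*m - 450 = (m - 3)*(m^4 - 5*m^3 - 19*m^2 + 65*m + 150) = (m - 5)*(m - 3)*(m^3 - 19*m - 30) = (m - 5)*(m - 3)*(m + 2)*(m^2 - 2*m - 15) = (m - 5)*(m - 3)*(m + 2)*(m + 3)*(m - 5)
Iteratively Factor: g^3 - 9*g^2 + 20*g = (g)*(g^2 - 9*g + 20) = g*(g - 4)*(g - 5)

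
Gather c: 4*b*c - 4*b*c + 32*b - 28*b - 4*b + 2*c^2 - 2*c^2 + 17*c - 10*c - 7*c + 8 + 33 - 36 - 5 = 0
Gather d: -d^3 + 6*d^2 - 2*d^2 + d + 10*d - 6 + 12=-d^3 + 4*d^2 + 11*d + 6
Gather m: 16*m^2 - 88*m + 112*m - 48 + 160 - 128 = 16*m^2 + 24*m - 16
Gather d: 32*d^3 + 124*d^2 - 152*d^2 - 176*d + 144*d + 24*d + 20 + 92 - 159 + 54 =32*d^3 - 28*d^2 - 8*d + 7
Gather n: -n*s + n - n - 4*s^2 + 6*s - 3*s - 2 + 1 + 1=-n*s - 4*s^2 + 3*s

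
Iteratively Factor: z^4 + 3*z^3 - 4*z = (z - 1)*(z^3 + 4*z^2 + 4*z) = (z - 1)*(z + 2)*(z^2 + 2*z) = (z - 1)*(z + 2)^2*(z)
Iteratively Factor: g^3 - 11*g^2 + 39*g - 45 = (g - 5)*(g^2 - 6*g + 9) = (g - 5)*(g - 3)*(g - 3)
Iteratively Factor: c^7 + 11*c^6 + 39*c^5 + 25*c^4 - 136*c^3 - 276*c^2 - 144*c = (c - 2)*(c^6 + 13*c^5 + 65*c^4 + 155*c^3 + 174*c^2 + 72*c) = (c - 2)*(c + 2)*(c^5 + 11*c^4 + 43*c^3 + 69*c^2 + 36*c) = (c - 2)*(c + 1)*(c + 2)*(c^4 + 10*c^3 + 33*c^2 + 36*c) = (c - 2)*(c + 1)*(c + 2)*(c + 4)*(c^3 + 6*c^2 + 9*c) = (c - 2)*(c + 1)*(c + 2)*(c + 3)*(c + 4)*(c^2 + 3*c) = c*(c - 2)*(c + 1)*(c + 2)*(c + 3)*(c + 4)*(c + 3)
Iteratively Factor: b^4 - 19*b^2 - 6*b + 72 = (b + 3)*(b^3 - 3*b^2 - 10*b + 24) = (b - 2)*(b + 3)*(b^2 - b - 12) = (b - 4)*(b - 2)*(b + 3)*(b + 3)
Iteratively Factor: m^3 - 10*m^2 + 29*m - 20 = (m - 4)*(m^2 - 6*m + 5) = (m - 4)*(m - 1)*(m - 5)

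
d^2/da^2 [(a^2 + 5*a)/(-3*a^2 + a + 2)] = 12*(-8*a^3 - 3*a^2 - 15*a + 1)/(27*a^6 - 27*a^5 - 45*a^4 + 35*a^3 + 30*a^2 - 12*a - 8)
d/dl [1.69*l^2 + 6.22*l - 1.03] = 3.38*l + 6.22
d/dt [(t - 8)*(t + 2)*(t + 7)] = 3*t^2 + 2*t - 58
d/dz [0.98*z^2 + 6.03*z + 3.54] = 1.96*z + 6.03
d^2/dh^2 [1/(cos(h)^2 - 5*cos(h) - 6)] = (4*sin(h)^4 - 51*sin(h)^2 - 45*cos(h)/4 - 15*cos(3*h)/4 - 15)/(sin(h)^2 + 5*cos(h) + 5)^3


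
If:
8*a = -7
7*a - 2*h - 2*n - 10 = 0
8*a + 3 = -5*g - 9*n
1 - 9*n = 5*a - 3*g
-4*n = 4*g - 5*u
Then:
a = -7/8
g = -11/64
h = -4955/576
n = 311/576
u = 53/180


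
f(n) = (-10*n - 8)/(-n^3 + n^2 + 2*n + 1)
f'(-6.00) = 0.06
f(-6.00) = 0.22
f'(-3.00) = 0.39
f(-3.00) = 0.71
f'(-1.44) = 1.35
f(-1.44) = 2.01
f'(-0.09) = 6.49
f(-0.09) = -8.57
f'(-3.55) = 0.25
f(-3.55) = 0.54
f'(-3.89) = 0.20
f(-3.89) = 0.46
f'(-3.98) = 0.19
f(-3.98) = 0.44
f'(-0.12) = 6.50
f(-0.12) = -8.76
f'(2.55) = -23.74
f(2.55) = 8.42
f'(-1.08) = -1.51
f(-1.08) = 2.21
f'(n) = (-10*n - 8)*(3*n^2 - 2*n - 2)/(-n^3 + n^2 + 2*n + 1)^2 - 10/(-n^3 + n^2 + 2*n + 1) = 2*(-10*n^3 - 7*n^2 + 8*n + 3)/(n^6 - 2*n^5 - 3*n^4 + 2*n^3 + 6*n^2 + 4*n + 1)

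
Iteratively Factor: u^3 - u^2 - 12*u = (u + 3)*(u^2 - 4*u) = u*(u + 3)*(u - 4)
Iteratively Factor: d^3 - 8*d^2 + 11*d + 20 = (d - 4)*(d^2 - 4*d - 5) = (d - 4)*(d + 1)*(d - 5)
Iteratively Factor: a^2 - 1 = (a + 1)*(a - 1)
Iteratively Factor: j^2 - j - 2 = (j - 2)*(j + 1)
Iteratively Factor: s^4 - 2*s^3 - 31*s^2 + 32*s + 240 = (s - 4)*(s^3 + 2*s^2 - 23*s - 60) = (s - 4)*(s + 3)*(s^2 - s - 20) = (s - 4)*(s + 3)*(s + 4)*(s - 5)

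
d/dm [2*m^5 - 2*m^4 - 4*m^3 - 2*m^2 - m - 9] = 10*m^4 - 8*m^3 - 12*m^2 - 4*m - 1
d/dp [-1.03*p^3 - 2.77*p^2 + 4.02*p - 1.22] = -3.09*p^2 - 5.54*p + 4.02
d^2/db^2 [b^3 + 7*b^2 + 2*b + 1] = 6*b + 14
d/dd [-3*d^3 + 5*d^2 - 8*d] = -9*d^2 + 10*d - 8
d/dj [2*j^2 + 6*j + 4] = 4*j + 6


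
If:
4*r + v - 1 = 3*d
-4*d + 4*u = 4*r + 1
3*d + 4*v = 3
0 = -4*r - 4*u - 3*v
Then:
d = -15/37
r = -47/148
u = -35/74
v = 39/37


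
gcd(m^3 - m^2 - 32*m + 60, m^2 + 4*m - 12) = m^2 + 4*m - 12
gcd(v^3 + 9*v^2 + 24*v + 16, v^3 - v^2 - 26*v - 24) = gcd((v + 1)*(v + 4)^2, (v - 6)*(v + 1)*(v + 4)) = v^2 + 5*v + 4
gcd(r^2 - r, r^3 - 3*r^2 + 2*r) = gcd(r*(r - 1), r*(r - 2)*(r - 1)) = r^2 - r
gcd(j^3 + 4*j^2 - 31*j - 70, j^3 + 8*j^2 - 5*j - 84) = j + 7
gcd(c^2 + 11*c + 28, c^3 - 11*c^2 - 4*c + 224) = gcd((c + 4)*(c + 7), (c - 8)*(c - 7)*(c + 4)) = c + 4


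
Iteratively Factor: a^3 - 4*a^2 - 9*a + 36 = (a + 3)*(a^2 - 7*a + 12) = (a - 3)*(a + 3)*(a - 4)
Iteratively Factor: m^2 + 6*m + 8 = (m + 4)*(m + 2)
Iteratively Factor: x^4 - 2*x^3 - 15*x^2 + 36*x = (x + 4)*(x^3 - 6*x^2 + 9*x) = (x - 3)*(x + 4)*(x^2 - 3*x) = (x - 3)^2*(x + 4)*(x)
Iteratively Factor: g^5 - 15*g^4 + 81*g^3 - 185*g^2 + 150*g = (g)*(g^4 - 15*g^3 + 81*g^2 - 185*g + 150) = g*(g - 5)*(g^3 - 10*g^2 + 31*g - 30) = g*(g - 5)*(g - 3)*(g^2 - 7*g + 10) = g*(g - 5)*(g - 3)*(g - 2)*(g - 5)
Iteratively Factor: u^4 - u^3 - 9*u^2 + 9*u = (u + 3)*(u^3 - 4*u^2 + 3*u) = (u - 1)*(u + 3)*(u^2 - 3*u) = (u - 3)*(u - 1)*(u + 3)*(u)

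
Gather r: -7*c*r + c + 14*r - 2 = c + r*(14 - 7*c) - 2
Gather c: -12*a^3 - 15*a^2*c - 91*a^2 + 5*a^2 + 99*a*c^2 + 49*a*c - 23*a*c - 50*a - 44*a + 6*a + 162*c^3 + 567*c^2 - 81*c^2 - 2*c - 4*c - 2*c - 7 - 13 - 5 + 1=-12*a^3 - 86*a^2 - 88*a + 162*c^3 + c^2*(99*a + 486) + c*(-15*a^2 + 26*a - 8) - 24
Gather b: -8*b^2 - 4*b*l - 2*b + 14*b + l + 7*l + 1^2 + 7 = -8*b^2 + b*(12 - 4*l) + 8*l + 8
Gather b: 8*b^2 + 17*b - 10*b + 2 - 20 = 8*b^2 + 7*b - 18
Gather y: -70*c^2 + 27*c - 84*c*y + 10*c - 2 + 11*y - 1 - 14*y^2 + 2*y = -70*c^2 + 37*c - 14*y^2 + y*(13 - 84*c) - 3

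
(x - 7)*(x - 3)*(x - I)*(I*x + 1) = I*x^4 + 2*x^3 - 10*I*x^3 - 20*x^2 + 20*I*x^2 + 42*x + 10*I*x - 21*I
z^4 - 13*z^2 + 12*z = z*(z - 3)*(z - 1)*(z + 4)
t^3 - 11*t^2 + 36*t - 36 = (t - 6)*(t - 3)*(t - 2)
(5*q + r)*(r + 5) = 5*q*r + 25*q + r^2 + 5*r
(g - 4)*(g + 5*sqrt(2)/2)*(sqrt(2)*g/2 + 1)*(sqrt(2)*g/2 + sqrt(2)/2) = g^4/2 - 3*g^3/2 + 7*sqrt(2)*g^3/4 - 21*sqrt(2)*g^2/4 + g^2/2 - 7*sqrt(2)*g - 15*g/2 - 10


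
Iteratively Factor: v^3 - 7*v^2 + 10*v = (v - 5)*(v^2 - 2*v) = (v - 5)*(v - 2)*(v)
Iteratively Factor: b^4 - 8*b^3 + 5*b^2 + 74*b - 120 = (b - 2)*(b^3 - 6*b^2 - 7*b + 60) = (b - 2)*(b + 3)*(b^2 - 9*b + 20) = (b - 5)*(b - 2)*(b + 3)*(b - 4)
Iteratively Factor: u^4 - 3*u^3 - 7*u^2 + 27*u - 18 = (u + 3)*(u^3 - 6*u^2 + 11*u - 6) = (u - 2)*(u + 3)*(u^2 - 4*u + 3) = (u - 2)*(u - 1)*(u + 3)*(u - 3)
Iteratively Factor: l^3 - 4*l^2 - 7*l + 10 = (l - 5)*(l^2 + l - 2) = (l - 5)*(l - 1)*(l + 2)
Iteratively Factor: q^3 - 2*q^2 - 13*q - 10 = (q + 1)*(q^2 - 3*q - 10) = (q - 5)*(q + 1)*(q + 2)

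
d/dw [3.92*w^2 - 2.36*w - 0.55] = 7.84*w - 2.36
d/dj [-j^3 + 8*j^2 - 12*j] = -3*j^2 + 16*j - 12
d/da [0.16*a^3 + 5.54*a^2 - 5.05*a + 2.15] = 0.48*a^2 + 11.08*a - 5.05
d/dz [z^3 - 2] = 3*z^2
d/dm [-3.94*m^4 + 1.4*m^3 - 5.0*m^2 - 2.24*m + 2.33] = -15.76*m^3 + 4.2*m^2 - 10.0*m - 2.24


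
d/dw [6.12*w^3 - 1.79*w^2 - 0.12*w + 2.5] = 18.36*w^2 - 3.58*w - 0.12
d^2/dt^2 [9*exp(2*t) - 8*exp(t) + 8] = (36*exp(t) - 8)*exp(t)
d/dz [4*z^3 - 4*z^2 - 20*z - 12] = 12*z^2 - 8*z - 20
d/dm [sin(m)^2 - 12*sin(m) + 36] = 2*(sin(m) - 6)*cos(m)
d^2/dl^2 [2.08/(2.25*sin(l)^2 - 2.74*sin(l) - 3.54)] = (42.12*sin(l)^4 - 38.4696*sin(l)^3 + 18.704608*sin(l)^2 + 56.764032*sin(l) - 64.366016)/(-2.25*sin(l)^2 + 2.74*sin(l) + 3.54)^3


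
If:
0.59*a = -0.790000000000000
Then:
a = -1.34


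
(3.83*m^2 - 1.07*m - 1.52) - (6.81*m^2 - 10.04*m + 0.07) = -2.98*m^2 + 8.97*m - 1.59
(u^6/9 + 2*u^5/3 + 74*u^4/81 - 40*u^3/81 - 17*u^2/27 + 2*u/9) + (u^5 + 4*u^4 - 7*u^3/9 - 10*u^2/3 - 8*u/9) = u^6/9 + 5*u^5/3 + 398*u^4/81 - 103*u^3/81 - 107*u^2/27 - 2*u/3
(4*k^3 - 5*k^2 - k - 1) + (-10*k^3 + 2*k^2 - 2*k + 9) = -6*k^3 - 3*k^2 - 3*k + 8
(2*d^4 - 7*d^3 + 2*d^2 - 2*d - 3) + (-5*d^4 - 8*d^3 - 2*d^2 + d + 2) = -3*d^4 - 15*d^3 - d - 1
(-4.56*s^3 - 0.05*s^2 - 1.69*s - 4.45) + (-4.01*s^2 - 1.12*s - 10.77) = -4.56*s^3 - 4.06*s^2 - 2.81*s - 15.22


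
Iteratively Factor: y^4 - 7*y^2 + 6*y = (y)*(y^3 - 7*y + 6) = y*(y - 1)*(y^2 + y - 6) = y*(y - 2)*(y - 1)*(y + 3)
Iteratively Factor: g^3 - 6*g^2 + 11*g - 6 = (g - 3)*(g^2 - 3*g + 2) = (g - 3)*(g - 1)*(g - 2)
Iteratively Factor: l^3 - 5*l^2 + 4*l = (l)*(l^2 - 5*l + 4) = l*(l - 4)*(l - 1)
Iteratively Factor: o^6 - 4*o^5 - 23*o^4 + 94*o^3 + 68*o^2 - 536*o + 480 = (o - 2)*(o^5 - 2*o^4 - 27*o^3 + 40*o^2 + 148*o - 240) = (o - 5)*(o - 2)*(o^4 + 3*o^3 - 12*o^2 - 20*o + 48) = (o - 5)*(o - 2)*(o + 3)*(o^3 - 12*o + 16) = (o - 5)*(o - 2)^2*(o + 3)*(o^2 + 2*o - 8) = (o - 5)*(o - 2)^3*(o + 3)*(o + 4)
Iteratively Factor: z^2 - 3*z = (z)*(z - 3)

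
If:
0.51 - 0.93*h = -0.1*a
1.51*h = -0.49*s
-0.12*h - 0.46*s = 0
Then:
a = -5.10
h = 0.00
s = 0.00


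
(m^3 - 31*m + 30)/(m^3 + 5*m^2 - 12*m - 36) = (m^2 - 6*m + 5)/(m^2 - m - 6)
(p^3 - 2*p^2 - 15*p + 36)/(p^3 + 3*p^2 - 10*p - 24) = (p - 3)/(p + 2)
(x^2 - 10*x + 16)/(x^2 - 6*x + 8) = (x - 8)/(x - 4)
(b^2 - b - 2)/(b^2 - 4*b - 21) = (-b^2 + b + 2)/(-b^2 + 4*b + 21)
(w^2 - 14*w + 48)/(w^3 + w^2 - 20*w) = (w^2 - 14*w + 48)/(w*(w^2 + w - 20))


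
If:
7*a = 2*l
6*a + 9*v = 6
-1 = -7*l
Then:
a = 2/49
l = 1/7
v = 94/147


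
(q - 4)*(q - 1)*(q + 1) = q^3 - 4*q^2 - q + 4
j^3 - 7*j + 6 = (j - 2)*(j - 1)*(j + 3)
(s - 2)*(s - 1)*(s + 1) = s^3 - 2*s^2 - s + 2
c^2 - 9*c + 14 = (c - 7)*(c - 2)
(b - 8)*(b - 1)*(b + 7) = b^3 - 2*b^2 - 55*b + 56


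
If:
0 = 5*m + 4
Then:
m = -4/5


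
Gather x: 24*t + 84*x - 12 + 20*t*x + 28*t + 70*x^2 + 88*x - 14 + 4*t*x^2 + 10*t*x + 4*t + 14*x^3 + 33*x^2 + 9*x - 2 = 56*t + 14*x^3 + x^2*(4*t + 103) + x*(30*t + 181) - 28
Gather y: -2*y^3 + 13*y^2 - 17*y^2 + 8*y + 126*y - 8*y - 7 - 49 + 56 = -2*y^3 - 4*y^2 + 126*y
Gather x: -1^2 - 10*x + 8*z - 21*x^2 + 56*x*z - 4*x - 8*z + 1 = -21*x^2 + x*(56*z - 14)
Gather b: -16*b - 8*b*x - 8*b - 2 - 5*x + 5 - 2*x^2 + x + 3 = b*(-8*x - 24) - 2*x^2 - 4*x + 6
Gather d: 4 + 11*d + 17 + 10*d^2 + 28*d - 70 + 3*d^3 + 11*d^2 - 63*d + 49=3*d^3 + 21*d^2 - 24*d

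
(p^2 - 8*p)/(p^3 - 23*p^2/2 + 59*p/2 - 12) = 2*p/(2*p^2 - 7*p + 3)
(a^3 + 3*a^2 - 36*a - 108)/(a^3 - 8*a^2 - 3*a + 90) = (a + 6)/(a - 5)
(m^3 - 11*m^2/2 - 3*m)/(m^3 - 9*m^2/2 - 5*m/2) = (m - 6)/(m - 5)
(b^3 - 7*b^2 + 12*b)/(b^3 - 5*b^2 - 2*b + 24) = b/(b + 2)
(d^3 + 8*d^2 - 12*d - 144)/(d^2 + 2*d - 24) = d + 6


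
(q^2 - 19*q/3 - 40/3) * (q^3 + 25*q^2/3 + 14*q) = q^5 + 2*q^4 - 469*q^3/9 - 1798*q^2/9 - 560*q/3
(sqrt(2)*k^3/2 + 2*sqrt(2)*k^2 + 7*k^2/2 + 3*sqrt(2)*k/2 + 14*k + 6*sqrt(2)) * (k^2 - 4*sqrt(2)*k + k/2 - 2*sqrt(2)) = sqrt(2)*k^5/2 - k^4/2 + 9*sqrt(2)*k^4/4 - 23*sqrt(2)*k^3/2 - 9*k^3/4 - 225*sqrt(2)*k^2/4 - 13*k^2 - 54*k - 25*sqrt(2)*k - 24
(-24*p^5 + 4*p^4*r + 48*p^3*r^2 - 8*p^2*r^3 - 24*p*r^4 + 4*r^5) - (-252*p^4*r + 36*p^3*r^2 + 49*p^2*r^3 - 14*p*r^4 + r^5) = -24*p^5 + 256*p^4*r + 12*p^3*r^2 - 57*p^2*r^3 - 10*p*r^4 + 3*r^5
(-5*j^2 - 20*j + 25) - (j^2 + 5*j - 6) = -6*j^2 - 25*j + 31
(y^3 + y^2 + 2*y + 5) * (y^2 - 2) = y^5 + y^4 + 3*y^2 - 4*y - 10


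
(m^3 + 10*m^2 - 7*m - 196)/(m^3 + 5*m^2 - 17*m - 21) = (m^2 + 3*m - 28)/(m^2 - 2*m - 3)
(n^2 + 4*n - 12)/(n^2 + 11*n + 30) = (n - 2)/(n + 5)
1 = 1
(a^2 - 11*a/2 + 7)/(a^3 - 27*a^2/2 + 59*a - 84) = (a - 2)/(a^2 - 10*a + 24)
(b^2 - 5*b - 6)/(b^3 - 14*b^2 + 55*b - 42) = (b + 1)/(b^2 - 8*b + 7)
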